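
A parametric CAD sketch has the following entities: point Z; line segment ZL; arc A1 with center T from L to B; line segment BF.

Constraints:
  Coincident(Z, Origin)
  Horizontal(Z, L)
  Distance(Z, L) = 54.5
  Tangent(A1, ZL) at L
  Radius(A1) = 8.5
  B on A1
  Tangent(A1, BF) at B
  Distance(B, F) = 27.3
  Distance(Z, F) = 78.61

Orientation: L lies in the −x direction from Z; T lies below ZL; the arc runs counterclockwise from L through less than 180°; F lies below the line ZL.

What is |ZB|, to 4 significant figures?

62.66

Z is at the origin; ZL is horizontal with |ZL| = 54.5 and L on the −x side, so L = (-54.50, 0.000). A1 meets ZL tangentially, so TL is at right angles to ZL, so T = L + (0, -8.5) = (-54.50, -8.500). Since TB ⟂ BF (tangency), |TF| = √(8.5² + 27.3²) = 28.59 regardless of where B sits on A1. So F lies on both circle(Z, 78.61) and circle(T, 28.59); the below-ZL intersection is F = (-72.29, -30.89). B is the foot of the tangent from F: B = (-62.43, -5.429).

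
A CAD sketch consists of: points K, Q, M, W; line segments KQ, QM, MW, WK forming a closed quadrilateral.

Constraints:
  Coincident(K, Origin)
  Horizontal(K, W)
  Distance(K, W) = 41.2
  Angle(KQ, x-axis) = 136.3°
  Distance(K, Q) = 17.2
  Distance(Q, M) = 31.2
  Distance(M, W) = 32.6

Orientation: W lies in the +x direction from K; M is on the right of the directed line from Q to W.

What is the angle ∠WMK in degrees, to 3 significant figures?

119°

Checks: |QM| = 31.20 ✓; |MW| = 32.60 ✓.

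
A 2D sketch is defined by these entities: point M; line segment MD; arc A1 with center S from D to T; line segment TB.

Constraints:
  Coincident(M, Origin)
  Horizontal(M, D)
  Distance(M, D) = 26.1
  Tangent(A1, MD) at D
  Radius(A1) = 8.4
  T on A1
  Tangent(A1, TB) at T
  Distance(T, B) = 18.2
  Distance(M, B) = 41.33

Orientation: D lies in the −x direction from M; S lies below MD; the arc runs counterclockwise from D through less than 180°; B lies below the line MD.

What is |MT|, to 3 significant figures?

35.8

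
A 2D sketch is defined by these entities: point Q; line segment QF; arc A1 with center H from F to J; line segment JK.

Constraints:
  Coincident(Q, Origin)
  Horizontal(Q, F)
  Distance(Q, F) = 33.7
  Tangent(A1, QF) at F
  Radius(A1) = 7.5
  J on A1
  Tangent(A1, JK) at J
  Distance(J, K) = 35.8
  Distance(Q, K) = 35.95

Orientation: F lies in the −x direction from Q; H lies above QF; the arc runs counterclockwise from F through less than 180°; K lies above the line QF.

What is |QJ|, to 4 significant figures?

27.46

Checks: |HJ| = 7.500 ✓; ∠(HJ, JK) = 90.00° ✓; |JK| = 35.80 ✓; |QK| = 35.95 ✓.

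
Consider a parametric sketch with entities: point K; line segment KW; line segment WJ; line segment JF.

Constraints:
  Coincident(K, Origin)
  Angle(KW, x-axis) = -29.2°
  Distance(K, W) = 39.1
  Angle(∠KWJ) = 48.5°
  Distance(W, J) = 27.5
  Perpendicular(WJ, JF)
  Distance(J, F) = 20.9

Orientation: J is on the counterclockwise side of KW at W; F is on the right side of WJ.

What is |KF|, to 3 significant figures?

50.2

K is at the origin; KW runs at -29.2° with length 39.1, so W = 39.1·(cos -29.2°, sin -29.2°) = (34.1, -19.1). ∠KWJ = 48.5°, so WJ runs at -29.2° + (180° − 48.5°) = 102° from the x-axis; with |WJ| = 27.5, J = W + 27.5·(cos 102°, sin 102°) = (28.3, 7.79). WJ ⟂ JF; with |JF| = 20.9 on the right of WJ, F = J + 20.9·(0.977, 0.213) = (48.7, 12.2). Then |KF| = |F − K| = 50.2.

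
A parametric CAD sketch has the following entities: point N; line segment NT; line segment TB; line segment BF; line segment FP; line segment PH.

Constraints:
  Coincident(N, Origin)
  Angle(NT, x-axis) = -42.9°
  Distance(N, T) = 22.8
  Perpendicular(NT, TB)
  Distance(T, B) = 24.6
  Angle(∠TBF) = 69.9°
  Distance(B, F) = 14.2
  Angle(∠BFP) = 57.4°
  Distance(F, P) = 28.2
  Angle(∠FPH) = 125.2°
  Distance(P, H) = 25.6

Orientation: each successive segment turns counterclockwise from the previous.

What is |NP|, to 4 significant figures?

32.01

N is at the origin; NT runs at -42.9° with length 22.8, so T = (16.70, -15.52). NT ⟂ TB, so TB runs at 47.10°; with |TB| = 24.6, B = (33.45, 2.500). ∠TBF = 69.9° gives BF at 157.2° from the x-axis; with |BF| = 14.2, F = (20.36, 8.003). ∠BFP = 57.4° gives FP at -80.20° from the x-axis; with |FP| = 28.2, P = (25.16, -19.79). Then |NP| = |P − N| = 32.01.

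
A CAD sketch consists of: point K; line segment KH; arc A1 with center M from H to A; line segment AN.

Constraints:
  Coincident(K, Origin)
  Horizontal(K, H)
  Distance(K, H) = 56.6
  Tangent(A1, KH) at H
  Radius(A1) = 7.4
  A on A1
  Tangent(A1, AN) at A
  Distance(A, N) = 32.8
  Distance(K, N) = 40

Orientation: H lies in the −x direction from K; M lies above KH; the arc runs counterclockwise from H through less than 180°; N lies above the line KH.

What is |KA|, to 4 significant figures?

51.11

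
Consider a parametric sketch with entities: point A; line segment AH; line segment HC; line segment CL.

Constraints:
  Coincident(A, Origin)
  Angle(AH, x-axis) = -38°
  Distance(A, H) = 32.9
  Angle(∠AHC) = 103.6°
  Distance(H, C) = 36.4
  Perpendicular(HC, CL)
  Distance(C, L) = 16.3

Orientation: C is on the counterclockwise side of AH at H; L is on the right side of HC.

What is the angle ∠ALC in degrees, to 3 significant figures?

42.4°

A is at the origin; AH runs at -38.0° with length 32.9, so H = 32.9·(cos -38.0°, sin -38.0°) = (25.9, -20.3). ∠AHC = 103.6°, so HC runs at -38.0° + (180° − 103.6°) = 38.4° from the x-axis; with |HC| = 36.4, C = H + 36.4·(cos 38.4°, sin 38.4°) = (54.5, 2.35). HC is perpendicular to CL; with |CL| = 16.3 on the right of HC, L = C + 16.3·(0.621, -0.784) = (64.6, -10.4). Then cos ∠ALC = LA·LC / (|LA||LC|), giving 42.4°.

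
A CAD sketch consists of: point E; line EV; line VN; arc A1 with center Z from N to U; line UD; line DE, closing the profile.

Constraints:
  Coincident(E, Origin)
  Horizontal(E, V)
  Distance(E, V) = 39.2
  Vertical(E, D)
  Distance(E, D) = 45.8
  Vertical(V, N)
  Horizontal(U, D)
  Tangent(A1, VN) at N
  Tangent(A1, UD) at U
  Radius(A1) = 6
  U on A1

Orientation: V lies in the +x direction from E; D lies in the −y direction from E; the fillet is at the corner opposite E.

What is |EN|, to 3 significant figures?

55.9

The virtual corner opposite E is at (39.2, -45.8). A1 meets VN tangentially, so ZN is at right angles to VN and since A1 is tangent to UD there, ZU ⟂ UD, with radius 6.0, so the center Z sits 6.0 in from both sides at Z = (33.2, -39.8). That places the tangent points at N = (39.2, -39.8) on VN and U = (33.2, -45.8) on UD. Then |EN| = |N − E| = 55.9.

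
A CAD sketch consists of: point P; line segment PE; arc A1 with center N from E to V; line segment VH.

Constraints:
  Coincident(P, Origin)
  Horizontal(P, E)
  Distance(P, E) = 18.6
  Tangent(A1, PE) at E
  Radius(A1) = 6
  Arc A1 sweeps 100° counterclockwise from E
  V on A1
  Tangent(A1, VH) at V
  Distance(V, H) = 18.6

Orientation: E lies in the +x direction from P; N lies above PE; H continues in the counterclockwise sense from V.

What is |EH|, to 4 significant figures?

25.50

On A1, E sits at bearing -90° from N; a 100° counterclockwise sweep puts V at bearing 10°, so V = N + 6.0·(cos 10°, sin 10°) = (24.51, 7.042). Since A1 is tangent to VH there, NV ⟂ VH, so VH runs along (−sin 10°, cos 10°); with |VH| = 18.6, H = (21.28, 25.36). Then |EH| = |H − E| = 25.50.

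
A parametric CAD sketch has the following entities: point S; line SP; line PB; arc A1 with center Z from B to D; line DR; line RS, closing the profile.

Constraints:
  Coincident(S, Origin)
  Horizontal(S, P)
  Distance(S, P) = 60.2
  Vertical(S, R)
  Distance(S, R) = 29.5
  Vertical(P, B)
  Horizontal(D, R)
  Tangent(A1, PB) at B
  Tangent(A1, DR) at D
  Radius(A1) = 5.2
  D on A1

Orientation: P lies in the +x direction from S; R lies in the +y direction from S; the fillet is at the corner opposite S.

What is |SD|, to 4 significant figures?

62.41

S is at the origin; S and P share the same y with |SP| = 60.2 and P on the +x side, so P = (60.20, 0.000). S and R share the same x with |SR| = 29.5 and R on the +y side, so R = (0.000, 29.50). The virtual corner opposite S is at (60.20, 29.50). Tangency of A1 to PB means the radius ZB is perpendicular to PB and the tangent condition forces ZD to be normal to DR, with radius 5.2, so the center Z sits 5.2 in from both sides at Z = (55.00, 24.30). That places the tangent points at B = (60.20, 24.30) on PB and D = (55.00, 29.50) on DR. Then |SD| = |D − S| = 62.41.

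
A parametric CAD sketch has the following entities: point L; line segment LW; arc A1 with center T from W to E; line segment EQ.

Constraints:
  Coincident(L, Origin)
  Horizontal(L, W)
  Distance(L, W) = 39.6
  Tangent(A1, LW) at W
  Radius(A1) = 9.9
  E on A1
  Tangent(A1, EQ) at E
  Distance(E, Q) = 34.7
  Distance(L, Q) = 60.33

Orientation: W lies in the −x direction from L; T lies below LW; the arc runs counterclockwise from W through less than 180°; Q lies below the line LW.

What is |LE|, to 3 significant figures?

50.7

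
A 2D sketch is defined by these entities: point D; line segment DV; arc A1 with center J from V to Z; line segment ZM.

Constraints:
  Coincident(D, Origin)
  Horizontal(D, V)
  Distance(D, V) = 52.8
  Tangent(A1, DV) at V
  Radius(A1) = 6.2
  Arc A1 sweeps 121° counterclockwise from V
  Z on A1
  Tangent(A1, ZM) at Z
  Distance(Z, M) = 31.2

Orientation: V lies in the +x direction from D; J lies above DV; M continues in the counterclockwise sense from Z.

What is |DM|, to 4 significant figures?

55.44

On A1, V sits at bearing -90° from J; a 121° counterclockwise sweep puts Z at bearing 31°, so Z = J + 6.2·(cos 31°, sin 31°) = (58.11, 9.393). A1 meets ZM tangentially, so JZ is at right angles to ZM, so ZM runs along (−sin 31°, cos 31°); with |ZM| = 31.2, M = (42.05, 36.14). Then |DM| = |M − D| = 55.44.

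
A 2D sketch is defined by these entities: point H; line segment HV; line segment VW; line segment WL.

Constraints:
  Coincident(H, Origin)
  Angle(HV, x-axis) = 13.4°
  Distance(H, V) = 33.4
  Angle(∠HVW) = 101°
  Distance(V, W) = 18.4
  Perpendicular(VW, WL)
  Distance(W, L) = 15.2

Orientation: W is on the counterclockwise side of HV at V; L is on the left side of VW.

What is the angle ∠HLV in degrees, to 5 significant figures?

74.931°

∠HVW = 101.0°, so VW runs at 13.4° + (180° − 101.0°) = 92.400° from the x-axis; with |VW| = 18.4, W = V + 18.4·(cos 92.400°, sin 92.400°) = (31.720, 26.124). The perpendicularity gives WL at right angles to VW; with |WL| = 15.2 on the left of VW, L = W + 15.2·(-0.99912, -0.041876) = (16.534, 25.488). Then cos ∠HLV = LH·LV / (|LH||LV|), giving 74.931°.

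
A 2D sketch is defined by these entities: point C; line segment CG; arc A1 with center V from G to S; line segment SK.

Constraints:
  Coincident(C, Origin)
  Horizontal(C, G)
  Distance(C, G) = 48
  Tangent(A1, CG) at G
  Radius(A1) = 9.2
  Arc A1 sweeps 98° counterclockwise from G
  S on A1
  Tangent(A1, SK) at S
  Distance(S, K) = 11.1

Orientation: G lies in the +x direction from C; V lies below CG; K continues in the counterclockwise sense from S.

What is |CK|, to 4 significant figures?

45.78

C is at the origin; CG is horizontal with |CG| = 48.0 and G on the +x side, so G = (48.00, 0.000). Tangency of A1 to CG means the radius VG is perpendicular to CG, so V = G + (0, -9.2) = (48.00, -9.200). On A1, G sits at bearing 90° from V; a 98° counterclockwise sweep puts S at bearing 188°, so S = V + 9.2·(cos 188°, sin 188°) = (38.89, -10.48). The tangent condition forces VS to be normal to SK, so SK runs along (−sin 188°, cos 188°); with |SK| = 11.1, K = (40.43, -21.47). Then |CK| = |K − C| = 45.78.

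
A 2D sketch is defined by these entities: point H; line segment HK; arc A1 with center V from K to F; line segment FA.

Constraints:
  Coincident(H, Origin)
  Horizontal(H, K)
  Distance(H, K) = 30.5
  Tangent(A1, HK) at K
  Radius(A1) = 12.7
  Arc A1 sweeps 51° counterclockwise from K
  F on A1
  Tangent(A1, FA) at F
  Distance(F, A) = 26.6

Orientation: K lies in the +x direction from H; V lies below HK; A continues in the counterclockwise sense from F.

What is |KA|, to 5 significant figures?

36.772

H is at the origin; H and K share the same y with |HK| = 30.5 and K on the +x side, so K = (30.500, 0.0000). The tangent condition forces VK to be normal to HK, so V = K + (0, -12.7) = (30.500, -12.700). On A1, K sits at bearing 90° from V; a 51° counterclockwise sweep puts F at bearing 141°, so F = V + 12.7·(cos 141°, sin 141°) = (20.630, -4.7076). A1 meets FA tangentially, so VF is at right angles to FA, so FA runs along (−sin 141°, cos 141°); with |FA| = 26.6, A = (3.8903, -25.380). Then |KA| = |A − K| = 36.772.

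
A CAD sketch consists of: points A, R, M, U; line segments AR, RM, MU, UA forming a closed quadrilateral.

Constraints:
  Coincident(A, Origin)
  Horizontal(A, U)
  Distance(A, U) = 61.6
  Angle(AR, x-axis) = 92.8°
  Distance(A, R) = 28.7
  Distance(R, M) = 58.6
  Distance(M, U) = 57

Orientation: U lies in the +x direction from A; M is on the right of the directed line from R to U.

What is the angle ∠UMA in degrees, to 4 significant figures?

83.38°

A is at the origin; AU is horizontal with |AU| = 61.6 and U in +x, so U = (61.6, 0). AR runs at 92.8° with |AR| = 28.7, so R = (-1.402, 28.67). M is determined by |RM| = 58.6 and |MU| = 57.0 together: it lies at the intersection of circle(R, 58.6) and circle(U, 57.0). With |RU| = 69.22, the foot of the radical line on RU is 35.94 from R and the perpendicular offset is √(58.6² − 35.94²) = 46.28. Taking the right-of-RU solution: M = (12.15, -28.35).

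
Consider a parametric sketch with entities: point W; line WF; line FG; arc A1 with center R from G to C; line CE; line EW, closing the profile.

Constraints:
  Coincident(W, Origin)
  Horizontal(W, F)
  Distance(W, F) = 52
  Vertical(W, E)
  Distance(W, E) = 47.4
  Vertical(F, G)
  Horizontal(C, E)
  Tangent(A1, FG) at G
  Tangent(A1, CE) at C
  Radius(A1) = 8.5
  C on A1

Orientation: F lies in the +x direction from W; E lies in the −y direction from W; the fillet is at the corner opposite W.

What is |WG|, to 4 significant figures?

64.94

W is at the origin; WF is horizontal with |WF| = 52.0 and F on the +x side, so F = (52.00, 0.000). WE is vertical with |WE| = 47.4 and E on the −y side, so E = (0.000, -47.40). The virtual corner opposite W is at (52.00, -47.40). Tangency of A1 to FG means the radius RG is perpendicular to FG and tangency of A1 to CE means the radius RC is perpendicular to CE, with radius 8.5, so the center R sits 8.5 in from both sides at R = (43.50, -38.90). That places the tangent points at G = (52.00, -38.90) on FG and C = (43.50, -47.40) on CE. Then |WG| = |G − W| = 64.94.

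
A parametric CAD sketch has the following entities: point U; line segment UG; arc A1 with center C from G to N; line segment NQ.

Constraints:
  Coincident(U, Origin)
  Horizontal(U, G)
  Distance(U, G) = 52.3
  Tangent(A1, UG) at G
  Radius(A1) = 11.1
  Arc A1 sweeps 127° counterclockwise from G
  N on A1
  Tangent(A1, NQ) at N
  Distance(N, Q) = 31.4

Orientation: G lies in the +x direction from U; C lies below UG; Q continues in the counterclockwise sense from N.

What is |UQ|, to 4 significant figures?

75.64

U is at the origin; U and G share the same y with |UG| = 52.3 and G on the +x side, so G = (52.30, 0.000). A1 meets UG tangentially, so CG is at right angles to UG, so C = G + (0, -11.1) = (52.30, -11.10). On A1, G sits at bearing 90° from C; a 127° counterclockwise sweep puts N at bearing 217°, so N = C + 11.1·(cos 217°, sin 217°) = (43.44, -17.78). Tangency of A1 to NQ means the radius CN is perpendicular to NQ, so NQ runs along (−sin 217°, cos 217°); with |NQ| = 31.4, Q = (62.33, -42.86). Then |UQ| = |Q − U| = 75.64.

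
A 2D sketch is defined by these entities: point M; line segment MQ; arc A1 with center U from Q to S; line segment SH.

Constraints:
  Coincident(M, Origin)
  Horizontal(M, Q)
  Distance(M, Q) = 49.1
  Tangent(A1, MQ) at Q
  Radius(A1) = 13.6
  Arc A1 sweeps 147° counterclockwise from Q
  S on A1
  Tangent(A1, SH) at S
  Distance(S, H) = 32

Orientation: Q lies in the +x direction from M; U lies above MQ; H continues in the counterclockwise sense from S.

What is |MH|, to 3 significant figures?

51.8

On A1, Q sits at bearing -90° from U; a 147° counterclockwise sweep puts S at bearing 57°, so S = U + 13.6·(cos 57°, sin 57°) = (56.5, 25.0). The tangent condition forces US to be normal to SH, so SH runs along (−sin 57°, cos 57°); with |SH| = 32.0, H = (29.7, 42.4). Then |MH| = |H − M| = 51.8.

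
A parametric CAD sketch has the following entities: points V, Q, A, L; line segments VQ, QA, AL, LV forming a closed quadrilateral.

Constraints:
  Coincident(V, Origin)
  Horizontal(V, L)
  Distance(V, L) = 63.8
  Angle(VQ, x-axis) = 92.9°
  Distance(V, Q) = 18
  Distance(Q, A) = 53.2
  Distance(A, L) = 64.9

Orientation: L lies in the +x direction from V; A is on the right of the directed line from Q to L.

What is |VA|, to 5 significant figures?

35.435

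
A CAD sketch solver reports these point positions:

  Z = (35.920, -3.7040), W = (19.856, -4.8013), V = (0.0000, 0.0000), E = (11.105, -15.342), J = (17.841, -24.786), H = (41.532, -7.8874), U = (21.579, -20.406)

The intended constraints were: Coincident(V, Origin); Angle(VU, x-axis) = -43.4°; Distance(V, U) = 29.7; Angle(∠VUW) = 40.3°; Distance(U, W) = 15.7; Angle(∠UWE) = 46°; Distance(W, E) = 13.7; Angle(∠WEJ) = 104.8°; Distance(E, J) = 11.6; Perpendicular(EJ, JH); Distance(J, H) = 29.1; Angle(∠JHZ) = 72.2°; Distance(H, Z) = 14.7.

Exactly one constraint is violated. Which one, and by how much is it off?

Distance(H, Z) = 14.7 — off by 7.70.

V = (0.00, 0.00) ✓; VU at -43.40° ✓; |VU| = 29.70 ✓; ∠VUW = 40.30° ✓; |UW| = 15.70 ✓; ∠UWE = 46.00° ✓; |WE| = 13.70 ✓; ∠WEJ = 104.8° ✓; |EJ| = 11.60 ✓; ∠(EJ, JH) = 90.00° ✓; |JH| = 29.10 ✓; ∠JHZ = 72.20° ✓; |HZ| = 7.000 ✗.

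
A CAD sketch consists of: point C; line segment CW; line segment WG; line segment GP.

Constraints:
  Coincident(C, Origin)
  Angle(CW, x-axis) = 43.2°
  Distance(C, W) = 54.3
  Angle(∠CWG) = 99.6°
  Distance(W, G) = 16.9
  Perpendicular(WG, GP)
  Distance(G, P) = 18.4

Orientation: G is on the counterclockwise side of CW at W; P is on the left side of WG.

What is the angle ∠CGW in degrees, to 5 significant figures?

64.136°

C is at the origin; CW runs at 43.2° with length 54.3, so W = 54.3·(cos 43.2°, sin 43.2°) = (39.583, 37.171). ∠CWG = 99.6°, so WG runs at 43.2° + (180° − 99.6°) = 123.60° from the x-axis; with |WG| = 16.9, G = W + 16.9·(cos 123.60°, sin 123.60°) = (30.231, 51.247). Then cos ∠CGW = GC·GW / (|GC||GW|), giving 64.136°.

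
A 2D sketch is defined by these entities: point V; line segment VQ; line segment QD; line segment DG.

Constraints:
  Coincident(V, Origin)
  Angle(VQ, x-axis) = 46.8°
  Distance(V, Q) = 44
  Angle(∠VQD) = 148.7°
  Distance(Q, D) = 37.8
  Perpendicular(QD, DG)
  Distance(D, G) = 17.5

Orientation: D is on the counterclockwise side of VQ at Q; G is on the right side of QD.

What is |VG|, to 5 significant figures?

85.519

V is at the origin; VQ runs at 46.8° with length 44.0, so Q = 44.0·(cos 46.8°, sin 46.8°) = (30.120, 32.075). ∠VQD = 148.7°, so QD runs at 46.8° + (180° − 148.7°) = 78.100° from the x-axis; with |QD| = 37.8, D = Q + 37.8·(cos 78.100°, sin 78.100°) = (37.915, 69.062). QD ⟂ DG; with |DG| = 17.5 on the right of QD, G = D + 17.5·(0.97851, -0.20620) = (55.038, 65.454). Then |VG| = |G − V| = 85.519.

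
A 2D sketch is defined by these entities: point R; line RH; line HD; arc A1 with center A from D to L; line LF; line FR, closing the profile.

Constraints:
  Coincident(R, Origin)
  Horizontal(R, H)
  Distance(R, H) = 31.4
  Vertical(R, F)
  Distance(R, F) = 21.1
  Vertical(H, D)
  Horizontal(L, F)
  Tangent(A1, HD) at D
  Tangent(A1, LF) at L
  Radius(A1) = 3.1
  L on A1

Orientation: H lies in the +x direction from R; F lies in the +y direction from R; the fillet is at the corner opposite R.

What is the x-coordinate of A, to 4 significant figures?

28.30

R is at the origin; RH is horizontal with |RH| = 31.4 and H on the +x side, so H = (31.40, 0.000). R and F share the same x with |RF| = 21.1 and F on the +y side, so F = (0.000, 21.10). The virtual corner opposite R is at (31.40, 21.10). A1 meets HD tangentially, so AD is at right angles to HD and the tangent condition forces AL to be normal to LF, with radius 3.1, so the center A sits 3.1 in from both sides at A = (28.30, 18.00). So A.x = 28.30.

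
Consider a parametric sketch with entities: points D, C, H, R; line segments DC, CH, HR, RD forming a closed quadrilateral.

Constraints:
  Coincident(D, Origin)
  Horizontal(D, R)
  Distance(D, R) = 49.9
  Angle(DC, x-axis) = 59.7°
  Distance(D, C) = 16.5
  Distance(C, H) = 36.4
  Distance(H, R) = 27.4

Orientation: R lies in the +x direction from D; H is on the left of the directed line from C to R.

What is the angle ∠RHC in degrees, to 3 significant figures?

85.9°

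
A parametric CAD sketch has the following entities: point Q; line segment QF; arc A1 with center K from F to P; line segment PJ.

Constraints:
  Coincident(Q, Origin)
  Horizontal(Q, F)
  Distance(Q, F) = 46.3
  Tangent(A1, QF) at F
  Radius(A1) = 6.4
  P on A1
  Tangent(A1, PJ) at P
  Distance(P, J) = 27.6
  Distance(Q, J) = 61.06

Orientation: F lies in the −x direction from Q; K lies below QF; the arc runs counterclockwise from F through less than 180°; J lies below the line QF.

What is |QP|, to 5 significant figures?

53.132

Checks: |KP| = 6.400 ✓; ∠(KP, PJ) = 90.00° ✓; |PJ| = 27.60 ✓; |QJ| = 61.06 ✓.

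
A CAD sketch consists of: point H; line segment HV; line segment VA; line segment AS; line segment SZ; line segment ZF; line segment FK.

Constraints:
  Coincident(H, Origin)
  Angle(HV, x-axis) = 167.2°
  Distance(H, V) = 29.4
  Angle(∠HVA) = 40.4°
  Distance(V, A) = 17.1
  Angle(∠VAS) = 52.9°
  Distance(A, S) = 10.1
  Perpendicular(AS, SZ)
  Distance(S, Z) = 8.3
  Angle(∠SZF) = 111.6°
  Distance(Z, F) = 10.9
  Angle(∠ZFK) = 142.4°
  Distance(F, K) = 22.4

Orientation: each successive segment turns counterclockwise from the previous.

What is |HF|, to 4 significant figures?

30.50

AS ⟂ SZ, so SZ runs at 163.9°; with |SZ| = 8.3, Z = (-23.60, 4.827). ∠SZF = 111.6° gives ZF at -127.7° from the x-axis; with |ZF| = 10.9, F = (-30.27, -3.798). Then |HF| = |F − H| = 30.50.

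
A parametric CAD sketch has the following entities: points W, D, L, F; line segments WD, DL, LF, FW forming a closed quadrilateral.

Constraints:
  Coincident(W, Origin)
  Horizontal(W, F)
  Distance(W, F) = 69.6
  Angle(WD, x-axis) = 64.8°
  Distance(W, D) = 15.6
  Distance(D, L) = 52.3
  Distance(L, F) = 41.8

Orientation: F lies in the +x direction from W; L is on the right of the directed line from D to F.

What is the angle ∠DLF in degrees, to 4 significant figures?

85.81°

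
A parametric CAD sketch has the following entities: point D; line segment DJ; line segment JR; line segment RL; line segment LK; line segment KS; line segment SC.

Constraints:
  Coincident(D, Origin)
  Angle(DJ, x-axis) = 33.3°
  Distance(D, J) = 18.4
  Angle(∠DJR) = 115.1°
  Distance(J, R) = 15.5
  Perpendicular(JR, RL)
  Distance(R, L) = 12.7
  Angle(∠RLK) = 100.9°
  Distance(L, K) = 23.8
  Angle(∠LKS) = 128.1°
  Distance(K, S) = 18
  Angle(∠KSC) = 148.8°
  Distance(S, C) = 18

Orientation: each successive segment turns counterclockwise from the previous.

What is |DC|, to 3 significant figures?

34.3

∠LKS = 128.1° gives KS at -40.8° from the x-axis; with |KS| = 18.0, S = (13.1, -11.9). ∠KSC = 148.8° gives SC at -9.60° from the x-axis; with |SC| = 18.0, C = (30.9, -14.9). Then |DC| = |C − D| = 34.3.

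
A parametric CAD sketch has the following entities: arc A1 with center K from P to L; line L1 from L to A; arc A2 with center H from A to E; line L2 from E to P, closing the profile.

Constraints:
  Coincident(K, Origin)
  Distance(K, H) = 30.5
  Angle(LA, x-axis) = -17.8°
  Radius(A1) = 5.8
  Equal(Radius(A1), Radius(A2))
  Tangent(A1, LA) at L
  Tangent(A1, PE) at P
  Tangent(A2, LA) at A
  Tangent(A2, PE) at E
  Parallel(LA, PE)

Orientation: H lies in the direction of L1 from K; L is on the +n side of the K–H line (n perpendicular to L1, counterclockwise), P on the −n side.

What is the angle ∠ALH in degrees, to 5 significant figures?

10.767°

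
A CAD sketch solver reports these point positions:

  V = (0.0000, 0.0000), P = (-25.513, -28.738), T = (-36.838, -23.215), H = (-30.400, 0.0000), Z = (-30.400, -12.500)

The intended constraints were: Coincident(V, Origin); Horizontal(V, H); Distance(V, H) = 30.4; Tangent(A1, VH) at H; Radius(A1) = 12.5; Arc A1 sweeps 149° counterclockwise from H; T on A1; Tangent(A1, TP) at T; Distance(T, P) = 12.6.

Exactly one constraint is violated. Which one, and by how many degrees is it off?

Tangent(A1, TP) at T — off by 5.00°.

V = (0.00, 0.00) ✓; V.y = 0.00, H.y = 0.00 ✓; |VH| = 30.40 ✓; ∠(ZH, HV) = 90.00° ✓; |ZH| = 12.50 ✓; bearing(Z→T) − bearing(Z→H) = 149.0° ✓; |ZT| = 12.50 ✓; ∠(ZT, TP) = 85.00° ✗; |TP| = 12.60 ✓.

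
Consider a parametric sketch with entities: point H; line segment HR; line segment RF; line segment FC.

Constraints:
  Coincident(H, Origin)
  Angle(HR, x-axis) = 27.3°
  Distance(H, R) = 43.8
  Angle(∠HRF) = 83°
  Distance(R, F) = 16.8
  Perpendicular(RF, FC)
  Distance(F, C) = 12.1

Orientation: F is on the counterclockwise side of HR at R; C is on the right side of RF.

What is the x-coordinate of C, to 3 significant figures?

39.4

H is at the origin; HR runs at 27.3° with length 43.8, so R = 43.8·(cos 27.3°, sin 27.3°) = (38.9, 20.1). ∠HRF = 83.0°, so RF runs at 27.3° + (180° − 83.0°) = 124° from the x-axis; with |RF| = 16.8, F = R + 16.8·(cos 124°, sin 124°) = (29.5, 34.0). The perpendicularity gives FC at right angles to RF; with |FC| = 12.1 on the right of RF, C = F + 12.1·(0.826, 0.564) = (39.4, 40.8). So C.x = 39.4.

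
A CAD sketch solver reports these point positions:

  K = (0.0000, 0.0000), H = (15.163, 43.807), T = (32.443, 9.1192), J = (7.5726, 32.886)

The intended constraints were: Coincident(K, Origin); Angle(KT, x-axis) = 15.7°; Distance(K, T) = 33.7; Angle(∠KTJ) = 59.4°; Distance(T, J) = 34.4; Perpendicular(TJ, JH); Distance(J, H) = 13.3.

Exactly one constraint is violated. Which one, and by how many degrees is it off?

Perpendicular(TJ, JH) — off by 8.90°.

K = (0.00, 0.00) ✓; KT at 15.70° ✓; |KT| = 33.70 ✓; ∠KTJ = 59.40° ✓; |TJ| = 34.40 ✓; ∠(TJ, JH) = 81.10° ✗; |JH| = 13.30 ✓.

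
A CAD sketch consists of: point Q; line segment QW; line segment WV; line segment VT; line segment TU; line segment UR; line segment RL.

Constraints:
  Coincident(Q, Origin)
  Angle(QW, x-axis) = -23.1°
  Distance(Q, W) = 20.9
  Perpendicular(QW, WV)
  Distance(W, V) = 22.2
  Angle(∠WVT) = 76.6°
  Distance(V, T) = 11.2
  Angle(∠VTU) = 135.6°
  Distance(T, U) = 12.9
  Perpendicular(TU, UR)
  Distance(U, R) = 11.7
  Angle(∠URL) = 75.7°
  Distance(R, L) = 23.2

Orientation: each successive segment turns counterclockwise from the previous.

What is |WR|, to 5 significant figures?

8.2425

Q is at the origin; QW runs at -23.1° with length 20.9, so W = (19.224, -8.1998). The perpendicularity gives WV at right angles to QW, so WV runs at 66.900°; with |WV| = 22.2, V = (27.934, 12.220). ∠WVT = 76.6° gives VT at 170.30° from the x-axis; with |VT| = 11.2, T = (16.894, 14.107). ∠VTU = 135.6° gives TU at -145.30° from the x-axis; with |TU| = 12.9, U = (6.2886, 6.7636). The perpendicularity gives UR at right angles to TU, so UR runs at -55.300°; with |UR| = 11.7, R = (12.949, -2.8555). Then |WR| = |R − W| = 8.2425.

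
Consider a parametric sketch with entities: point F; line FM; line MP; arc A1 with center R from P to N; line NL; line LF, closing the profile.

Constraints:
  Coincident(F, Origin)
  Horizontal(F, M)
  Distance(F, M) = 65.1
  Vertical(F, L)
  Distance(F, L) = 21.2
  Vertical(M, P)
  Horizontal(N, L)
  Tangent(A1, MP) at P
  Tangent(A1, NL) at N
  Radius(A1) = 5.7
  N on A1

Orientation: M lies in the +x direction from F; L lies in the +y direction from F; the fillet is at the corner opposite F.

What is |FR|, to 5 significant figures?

61.389

F is at the origin; F and M share the same y with |FM| = 65.1 and M on the +x side, so M = (65.100, 0.0000). F and L share the same x with |FL| = 21.2 and L on the +y side, so L = (0.0000, 21.200). The virtual corner opposite F is at (65.100, 21.200). The tangent condition forces RP to be normal to MP and tangency of A1 to NL means the radius RN is perpendicular to NL, with radius 5.7, so the center R sits 5.7 in from both sides at R = (59.400, 15.500). Then |FR| = |R − F| = 61.389.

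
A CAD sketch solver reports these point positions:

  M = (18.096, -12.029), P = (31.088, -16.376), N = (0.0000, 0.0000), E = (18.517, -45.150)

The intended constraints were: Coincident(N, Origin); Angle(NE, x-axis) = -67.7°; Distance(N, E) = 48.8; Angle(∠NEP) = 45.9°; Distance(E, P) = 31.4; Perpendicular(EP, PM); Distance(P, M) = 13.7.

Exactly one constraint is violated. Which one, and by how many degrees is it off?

Perpendicular(EP, PM) — off by 5.10°.

N = (0.00, 0.00) ✓; NE at -67.70° ✓; |NE| = 48.80 ✓; ∠NEP = 45.90° ✓; |EP| = 31.40 ✓; ∠(EP, PM) = 95.10° ✗; |PM| = 13.70 ✓.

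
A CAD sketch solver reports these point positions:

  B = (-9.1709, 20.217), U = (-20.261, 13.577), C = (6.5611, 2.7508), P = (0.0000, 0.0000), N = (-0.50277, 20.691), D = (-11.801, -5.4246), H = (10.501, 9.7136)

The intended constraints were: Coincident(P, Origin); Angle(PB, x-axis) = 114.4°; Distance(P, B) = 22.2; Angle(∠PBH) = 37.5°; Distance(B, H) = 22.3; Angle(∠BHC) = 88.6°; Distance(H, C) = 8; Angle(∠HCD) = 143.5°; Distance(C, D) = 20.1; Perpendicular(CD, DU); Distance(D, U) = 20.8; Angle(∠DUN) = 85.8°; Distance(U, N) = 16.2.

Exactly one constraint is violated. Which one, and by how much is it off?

Distance(U, N) = 16.2 — off by 4.80.

P = (0.00, 0.00) ✓; PB at 114.4° ✓; |PB| = 22.20 ✓; ∠PBH = 37.50° ✓; |BH| = 22.30 ✓; ∠BHC = 88.60° ✓; |HC| = 8.000 ✓; ∠HCD = 143.5° ✓; |CD| = 20.10 ✓; ∠(CD, DU) = 90.00° ✓; |DU| = 20.80 ✓; ∠DUN = 85.80° ✓; |UN| = 21.00 ✗.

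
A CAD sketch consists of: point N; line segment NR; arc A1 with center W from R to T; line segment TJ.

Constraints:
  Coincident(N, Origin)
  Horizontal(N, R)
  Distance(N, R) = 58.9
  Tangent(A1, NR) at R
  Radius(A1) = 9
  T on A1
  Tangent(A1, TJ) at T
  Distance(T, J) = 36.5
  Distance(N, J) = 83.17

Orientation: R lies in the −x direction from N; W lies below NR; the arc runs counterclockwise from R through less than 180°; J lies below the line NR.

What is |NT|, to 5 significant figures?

68.412

Checks: ∠(WR, RN) = 90.00° ✓; |WT| = 9.000 ✓; ∠(WT, TJ) = 90.00° ✓; |TJ| = 36.50 ✓; |NJ| = 83.17 ✓.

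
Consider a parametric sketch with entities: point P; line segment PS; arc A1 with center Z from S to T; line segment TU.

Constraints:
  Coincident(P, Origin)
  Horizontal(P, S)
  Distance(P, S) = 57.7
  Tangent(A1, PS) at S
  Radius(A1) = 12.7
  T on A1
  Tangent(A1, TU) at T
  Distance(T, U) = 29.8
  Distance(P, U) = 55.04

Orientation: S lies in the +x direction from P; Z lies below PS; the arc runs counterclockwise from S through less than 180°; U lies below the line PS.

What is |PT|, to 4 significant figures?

46.38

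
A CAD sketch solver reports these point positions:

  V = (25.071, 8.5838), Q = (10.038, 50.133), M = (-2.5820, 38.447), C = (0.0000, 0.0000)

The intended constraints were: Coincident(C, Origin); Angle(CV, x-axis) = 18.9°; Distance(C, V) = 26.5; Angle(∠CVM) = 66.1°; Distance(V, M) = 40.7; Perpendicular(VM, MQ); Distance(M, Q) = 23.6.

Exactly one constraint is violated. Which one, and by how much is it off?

Distance(M, Q) = 23.6 — off by 6.40.

C = (0.00, 0.00) ✓; CV at 18.90° ✓; |CV| = 26.50 ✓; ∠CVM = 66.10° ✓; |VM| = 40.70 ✓; ∠(VM, MQ) = 90.00° ✓; |MQ| = 17.20 ✗.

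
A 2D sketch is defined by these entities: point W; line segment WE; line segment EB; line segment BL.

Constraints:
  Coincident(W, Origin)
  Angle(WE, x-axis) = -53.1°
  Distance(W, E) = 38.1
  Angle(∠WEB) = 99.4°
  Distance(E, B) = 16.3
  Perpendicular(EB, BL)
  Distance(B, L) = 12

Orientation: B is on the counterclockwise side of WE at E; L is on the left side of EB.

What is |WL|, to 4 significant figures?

34.09

W is at the origin; WE runs at -53.1° with length 38.1, so E = 38.1·(cos -53.1°, sin -53.1°) = (22.88, -30.47). ∠WEB = 99.4°, so EB runs at -53.1° + (180° − 99.4°) = 27.50° from the x-axis; with |EB| = 16.3, B = E + 16.3·(cos 27.50°, sin 27.50°) = (37.33, -22.94). EB is perpendicular to BL; with |BL| = 12.0 on the left of EB, L = B + 12.0·(-0.4617, 0.8870) = (31.79, -12.30). Then |WL| = |L − W| = 34.09.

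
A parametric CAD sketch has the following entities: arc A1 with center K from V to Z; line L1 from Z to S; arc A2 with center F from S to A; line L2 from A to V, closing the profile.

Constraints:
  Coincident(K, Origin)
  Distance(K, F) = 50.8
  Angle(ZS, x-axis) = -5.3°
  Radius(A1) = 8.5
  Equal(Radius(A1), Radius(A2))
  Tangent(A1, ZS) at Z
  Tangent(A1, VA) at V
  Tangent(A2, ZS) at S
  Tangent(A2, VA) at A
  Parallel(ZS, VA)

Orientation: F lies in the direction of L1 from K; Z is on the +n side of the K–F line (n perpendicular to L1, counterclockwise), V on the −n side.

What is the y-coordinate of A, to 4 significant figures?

-13.16

Tangency of A1 to both parallel lines with radius 8.5 puts Z and V at K ± 8.5·n: Z = (0.7851, 8.464), V = (-0.7851, -8.464). Equal radii place S and A the same way about F: S = F + 8.5·n = (51.37, 3.771), A = F − 8.5·n = (49.80, -13.16). So A.y = -13.16.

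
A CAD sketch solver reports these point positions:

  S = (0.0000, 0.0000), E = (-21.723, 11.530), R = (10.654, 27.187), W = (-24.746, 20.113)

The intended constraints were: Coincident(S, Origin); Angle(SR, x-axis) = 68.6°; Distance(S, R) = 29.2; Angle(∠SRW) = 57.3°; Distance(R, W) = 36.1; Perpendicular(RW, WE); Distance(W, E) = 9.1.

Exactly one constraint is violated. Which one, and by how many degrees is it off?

Perpendicular(RW, WE) — off by 8.10°.

S = (0.00, 0.00) ✓; SR at 68.60° ✓; |SR| = 29.20 ✓; ∠SRW = 57.30° ✓; |RW| = 36.10 ✓; ∠(RW, WE) = 98.10° ✗; |WE| = 9.100 ✓.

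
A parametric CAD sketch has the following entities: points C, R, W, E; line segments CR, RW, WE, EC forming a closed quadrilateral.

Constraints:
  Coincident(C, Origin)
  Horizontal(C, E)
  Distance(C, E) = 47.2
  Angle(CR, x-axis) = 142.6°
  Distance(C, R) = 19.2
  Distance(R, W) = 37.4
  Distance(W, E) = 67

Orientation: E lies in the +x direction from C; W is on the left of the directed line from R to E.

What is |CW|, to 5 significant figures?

46.339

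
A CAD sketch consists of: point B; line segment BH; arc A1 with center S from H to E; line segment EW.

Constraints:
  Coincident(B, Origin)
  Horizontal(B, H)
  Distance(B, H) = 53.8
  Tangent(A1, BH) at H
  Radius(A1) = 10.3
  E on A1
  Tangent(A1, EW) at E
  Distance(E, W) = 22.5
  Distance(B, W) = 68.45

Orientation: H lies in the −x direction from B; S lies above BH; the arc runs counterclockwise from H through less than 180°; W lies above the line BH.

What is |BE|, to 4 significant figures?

48.48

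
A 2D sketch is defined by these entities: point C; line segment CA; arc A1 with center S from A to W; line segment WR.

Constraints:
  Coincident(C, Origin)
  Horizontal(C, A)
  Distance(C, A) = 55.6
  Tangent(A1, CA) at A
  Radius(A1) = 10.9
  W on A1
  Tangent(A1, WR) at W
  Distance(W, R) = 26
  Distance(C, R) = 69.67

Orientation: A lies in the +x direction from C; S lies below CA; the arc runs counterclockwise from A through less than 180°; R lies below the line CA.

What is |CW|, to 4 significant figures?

48.56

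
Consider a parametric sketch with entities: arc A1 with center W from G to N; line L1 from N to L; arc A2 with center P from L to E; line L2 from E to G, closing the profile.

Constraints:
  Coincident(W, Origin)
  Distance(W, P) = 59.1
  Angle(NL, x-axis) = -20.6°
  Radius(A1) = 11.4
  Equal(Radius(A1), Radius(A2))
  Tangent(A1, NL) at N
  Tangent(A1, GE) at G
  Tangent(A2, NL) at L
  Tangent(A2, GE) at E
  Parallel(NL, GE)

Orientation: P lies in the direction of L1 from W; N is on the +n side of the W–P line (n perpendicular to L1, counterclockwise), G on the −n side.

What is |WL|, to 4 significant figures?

60.19

The slot axis is L1's direction at -20.6°, so u = (cos -20.6°, sin -20.6°) = (0.9361, -0.3518) and n = (−sin -20.6°, cos -20.6°) = (0.3518, 0.9361). W is at the origin and P lies 59.1 along u from W, so P = 59.1·u = (55.32, -20.79). Tangency of A1 to both parallel lines with radius 11.4 puts N and G at W ± 11.4·n: N = (4.011, 10.67), G = (-4.011, -10.67). Equal radii place L and E the same way about P: L = P + 11.4·n = (59.33, -10.12), E = P − 11.4·n = (51.31, -31.46). Then |WL| = |L − W| = 60.19.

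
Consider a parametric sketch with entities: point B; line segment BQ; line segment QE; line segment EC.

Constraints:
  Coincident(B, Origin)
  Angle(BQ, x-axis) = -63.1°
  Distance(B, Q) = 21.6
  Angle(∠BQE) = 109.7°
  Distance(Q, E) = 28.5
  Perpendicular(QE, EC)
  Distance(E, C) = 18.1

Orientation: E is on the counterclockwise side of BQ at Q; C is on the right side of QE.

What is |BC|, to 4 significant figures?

52.51

B is at the origin; BQ runs at -63.1° with length 21.6, so Q = 21.6·(cos -63.1°, sin -63.1°) = (9.773, -19.26). ∠BQE = 109.7°, so QE runs at -63.1° + (180° − 109.7°) = 7.200° from the x-axis; with |QE| = 28.5, E = Q + 28.5·(cos 7.200°, sin 7.200°) = (38.05, -15.69). The perpendicularity gives EC at right angles to QE; with |EC| = 18.1 on the right of QE, C = E + 18.1·(0.1253, -0.9921) = (40.32, -33.65). Then |BC| = |C − B| = 52.51.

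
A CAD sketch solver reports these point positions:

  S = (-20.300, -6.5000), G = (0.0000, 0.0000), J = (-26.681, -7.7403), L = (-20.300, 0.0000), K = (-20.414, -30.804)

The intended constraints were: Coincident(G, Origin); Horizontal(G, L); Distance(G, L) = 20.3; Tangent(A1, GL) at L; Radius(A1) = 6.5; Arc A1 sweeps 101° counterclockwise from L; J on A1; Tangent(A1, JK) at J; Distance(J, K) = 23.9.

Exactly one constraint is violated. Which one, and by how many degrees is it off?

Tangent(A1, JK) at J — off by 4.20°.

G = (0.00, 0.00) ✓; G.y = 0.00, L.y = 0.00 ✓; |GL| = 20.30 ✓; ∠(SL, LG) = 90.00° ✓; |SL| = 6.500 ✓; bearing(S→J) − bearing(S→L) = 101.0° ✓; |SJ| = 6.500 ✓; ∠(SJ, JK) = 85.80° ✗; |JK| = 23.90 ✓.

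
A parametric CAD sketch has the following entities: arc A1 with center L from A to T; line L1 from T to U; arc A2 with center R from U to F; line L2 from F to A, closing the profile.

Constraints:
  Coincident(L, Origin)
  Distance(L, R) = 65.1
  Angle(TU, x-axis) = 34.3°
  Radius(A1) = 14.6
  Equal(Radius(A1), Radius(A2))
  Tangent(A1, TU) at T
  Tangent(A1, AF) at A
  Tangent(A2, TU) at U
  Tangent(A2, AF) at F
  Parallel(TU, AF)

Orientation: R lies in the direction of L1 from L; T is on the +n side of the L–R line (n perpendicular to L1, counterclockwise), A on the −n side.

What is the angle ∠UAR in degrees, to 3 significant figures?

11.5°

The slot axis is L1's direction at 34.3°, so u = (cos 34.3°, sin 34.3°) = (0.826, 0.564) and n = (−sin 34.3°, cos 34.3°) = (-0.564, 0.826). L is at the origin and R lies 65.1 along u from L, so R = 65.1·u = (53.8, 36.7). Tangency of A1 to both parallel lines with radius 14.6 puts T and A at L ± 14.6·n: T = (-8.23, 12.1), A = (8.23, -12.1). Equal radii place U and F the same way about R: U = R + 14.6·n = (45.6, 48.7), F = R − 14.6·n = (62.0, 24.6). Then cos ∠UAR = AU·AR / (|AU||AR|), giving 11.5°.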